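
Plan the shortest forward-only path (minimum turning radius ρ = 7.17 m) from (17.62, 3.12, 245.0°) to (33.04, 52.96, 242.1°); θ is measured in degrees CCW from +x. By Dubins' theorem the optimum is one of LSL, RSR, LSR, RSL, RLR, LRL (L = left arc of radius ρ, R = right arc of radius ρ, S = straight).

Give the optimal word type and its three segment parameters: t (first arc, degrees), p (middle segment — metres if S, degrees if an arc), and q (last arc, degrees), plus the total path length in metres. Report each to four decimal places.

Let ψ = atan2(Δy, Δx) = atan2(49.84, 15.42) = 72.8085° be the start→goal bearing.
Normalize: d = |goal − start| / ρ = 52.170892/7.17 = 7.276275, α = (θ_start − ψ) mod 360° = 172.1915° = 3.005309 rad, β = (θ_goal − ψ) mod 360° = 169.2915° = 2.954695 rad.
Common terms: sin α = 0.135862, cos α = -0.990728, sin β = 0.185812, cos β = -0.982585, cos(α−β) = 0.998719, d² = 52.944179. Work in radians in the unit-radius frame; every candidate has L = ρ·(t + p + q).
LSL: p² = 2 + d² − 2cos(α−β) + 2d(sin α − sin β) = 52.219843; p = √p² = 7.226330; φ = atan2(cos β − cos α, d + sin α − sin β) = 0.001127 rad; t = (φ − α) mod 2π = 3.279003 rad, q = (β − φ) mod 2π = 2.953568 rad → L = 7.17·(3.279003 + 7.226330 + 2.953568) = 7.17·13.458901 = 96.500317 m
RSR: p² = 2 + d² − 2cos(α−β) + 2d(sin β − sin α) = 53.673638; p = √p² = 7.326229; φ = atan2(cos α − cos β, d − sin α + sin β) = -0.001111 rad; t = (α − φ) mod 2π = 3.006421 rad, q = (φ − β) mod 2π = 3.327379 rad → L = 7.17·(3.006421 + 7.326229 + 3.327379) = 7.17·13.660029 = 97.942410 m
LSR: p² = d² − 2 + 2cos(α−β) + 2d(sin α + sin β) = 57.622785; p = √p² = 7.590967; φ = atan2(−cos α − cos β, d + sin α + sin β) − atan2(−2, p) = 0.511719 rad; t = (φ − α) mod 2π = 3.789595 rad, q = (φ − β) mod 2π = 3.840210 rad → L = 7.17·(3.789595 + 7.590967 + 3.840210) = 7.17·15.220772 = 109.132934 m
RSL: p² = d² − 2 + 2cos(α−β) − 2d(sin α + sin β) = 48.260451; p = √p² = 6.946974; φ = atan2(cos α + cos β, d − sin α − sin β) − atan2(2, p) = -0.556790 rad; t = (α − φ) mod 2π = 3.562100 rad, q = (β − φ) mod 2π = 3.511485 rad → L = 7.17·(3.562100 + 6.946974 + 3.511485) = 7.17·14.020559 = 100.527406 m
RLR: c = (6 − d² + 2cos(α−β) + 2d(sin α − sin β))/8 = -5.709205, |c| > 1 → infeasible
LRL: c = (6 − d² + 2cos(α−β) − 2d(sin α − sin β))/8 = -5.527480, |c| > 1 → infeasible
Shortest: LSL with L = 96.500317 m ≈ 96.5003 m
Convert LSL to answer units (arcs ×180/π): t = 3.279003·180/π = 187.8730°, p = ρ·p = 7.17·7.226330 = 51.8128 m, q = 2.953568·180/π = 169.2270°, L = 96.5003 m.

LSL: t = 187.8730°, p = 51.8128 m, q = 169.2270°, L = 96.5003 m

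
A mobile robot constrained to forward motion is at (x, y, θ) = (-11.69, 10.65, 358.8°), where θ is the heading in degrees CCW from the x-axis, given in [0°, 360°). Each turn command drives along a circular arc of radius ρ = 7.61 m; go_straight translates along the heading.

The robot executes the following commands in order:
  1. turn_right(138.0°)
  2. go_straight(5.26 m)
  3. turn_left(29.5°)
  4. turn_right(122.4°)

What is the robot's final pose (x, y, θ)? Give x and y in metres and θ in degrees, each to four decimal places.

(-26.2202, -11.4609, 127.9000°)

set_pose: (x, y, θ) = (-11.6900, 10.6500, 358.8000°), ρ = 7.61
turn_right(138.0°): centre at ρ to the right, rotate −138.0° → (-6.8768, -2.7191, 220.8000°)
go_straight(5.26): x += 5.26·cos θ, y += 5.26·sin θ → (-10.8586, -6.1561, 220.8000°)
turn_left(29.5°): centre at ρ to the left, rotate +29.5° → (-13.0507, -9.3515, 250.3000°)
turn_right(122.4°): centre at ρ to the right, rotate −122.4° → (-26.2202, -11.4609, 127.9000°)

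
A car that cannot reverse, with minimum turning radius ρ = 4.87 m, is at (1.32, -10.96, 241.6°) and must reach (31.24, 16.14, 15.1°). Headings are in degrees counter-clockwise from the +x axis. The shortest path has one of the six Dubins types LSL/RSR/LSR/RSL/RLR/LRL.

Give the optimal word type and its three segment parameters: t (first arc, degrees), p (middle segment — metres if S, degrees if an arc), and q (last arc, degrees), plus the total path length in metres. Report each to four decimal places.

LSR: t = 176.4327°, p = 35.2108 m, q = 42.9327°, L = 53.8564 m

Let ψ = atan2(Δy, Δx) = atan2(27.10, 29.92) = 42.1687° be the start→goal bearing.
Normalize: d = |goal − start| / ρ = 40.368508/4.87 = 8.289221, α = (θ_start − ψ) mod 360° = 199.4313° = 3.480733 rad, β = (θ_goal − ψ) mod 360° = 332.9313° = 5.810748 rad.
Common terms: sin α = -0.332677, cos α = -0.943041, sin β = -0.455058, cos β = 0.890462, cos(α−β) = -0.688355, d² = 68.711189. Work in radians in the unit-radius frame; every candidate has L = ρ·(t + p + q).
LSL: p² = 2 + d² − 2cos(α−β) + 2d(sin α − sin β) = 74.116787; p = √p² = 8.609111; φ = atan2(cos β − cos α, d + sin α − sin β) = 0.214616 rad; t = (φ − α) mod 2π = 3.017068 rad, q = (β − φ) mod 2π = 5.596132 rad → L = 4.87·(3.017068 + 8.609111 + 5.596132) = 4.87·17.222311 = 83.872652 m
RSR: p² = 2 + d² − 2cos(α−β) + 2d(sin β − sin α) = 70.059009; p = √p² = 8.370126; φ = atan2(cos α − cos β, d − sin α + sin β) = -0.220844 rad; t = (α − φ) mod 2π = 3.701577 rad, q = (φ − β) mod 2π = 0.251593 rad → L = 4.87·(3.701577 + 8.370126 + 0.251593) = 4.87·12.323297 = 60.014455 m
LSR: p² = d² − 2 + 2cos(α−β) + 2d(sin α + sin β) = 52.275062; p = √p² = 7.230150; φ = atan2(−cos α − cos β, d + sin α + sin β) − atan2(−2, p) = 0.276880 rad; t = (φ − α) mod 2π = 3.079332 rad, q = (φ − β) mod 2π = 0.749318 rad → L = 4.87·(3.079332 + 7.230150 + 0.749318) = 4.87·11.058799 = 53.856352 m
RSL: p² = d² − 2 + 2cos(α−β) − 2d(sin α + sin β) = 78.393898; p = √p² = 8.854033; φ = atan2(cos α + cos β, d − sin α − sin β) − atan2(2, p) = -0.227950 rad; t = (α − φ) mod 2π = 3.708683 rad, q = (β − φ) mod 2π = 6.038698 rad → L = 4.87·(3.708683 + 8.854033 + 6.038698) = 4.87·18.601414 = 90.588886 m
RLR: c = (6 − d² + 2cos(α−β) + 2d(sin α − sin β))/8 = -7.757376, |c| > 1 → infeasible
LRL: c = (6 − d² + 2cos(α−β) − 2d(sin α − sin β))/8 = -8.264598, |c| > 1 → infeasible
Shortest: LSR with L = 53.856352 m ≈ 53.8564 m
Convert LSR to answer units (arcs ×180/π): t = 3.079332·180/π = 176.4327°, p = ρ·p = 4.87·7.230150 = 35.2108 m, q = 0.749318·180/π = 42.9327°, L = 53.8564 m.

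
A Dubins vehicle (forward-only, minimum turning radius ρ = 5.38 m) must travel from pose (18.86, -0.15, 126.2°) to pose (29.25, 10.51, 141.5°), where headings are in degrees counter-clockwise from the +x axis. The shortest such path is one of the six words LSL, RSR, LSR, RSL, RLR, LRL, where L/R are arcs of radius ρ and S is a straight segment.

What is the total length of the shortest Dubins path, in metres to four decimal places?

47.3683 m

Let ψ = atan2(Δy, Δx) = atan2(10.66, 10.39) = 45.7349° be the start→goal bearing.
Normalize: d = |goal − start| / ρ = 14.885822/5.38 = 2.766881, α = (θ_start − ψ) mod 360° = 80.4651° = 1.404381 rad, β = (θ_goal − ψ) mod 360° = 95.7651° = 1.671417 rad.
Common terms: sin α = 0.986185, cos α = 0.165648, sin β = 0.994942, cos β = -0.100451, cos(α−β) = 0.964557, d² = 7.655633. Work in radians in the unit-radius frame; every candidate has L = ρ·(t + p + q).
LSL: p² = 2 + d² − 2cos(α−β) + 2d(sin α − sin β) = 7.678059; p = √p² = 2.770931; φ = atan2(cos β − cos α, d + sin α − sin β) = -0.096180 rad; t = (φ − α) mod 2π = 4.782623 rad, q = (β − φ) mod 2π = 1.767597 rad → L = 5.38·(4.782623 + 2.770931 + 1.767597) = 5.38·9.321152 = 50.147796 m
RSR: p² = 2 + d² − 2cos(α−β) + 2d(sin β − sin α) = 7.774977; p = √p² = 2.788365; φ = atan2(cos α − cos β, d − sin α + sin β) = 0.095577 rad; t = (α − φ) mod 2π = 1.308804 rad, q = (φ − β) mod 2π = 4.707346 rad → L = 5.38·(1.308804 + 2.788365 + 4.707346) = 5.38·8.804515 = 47.368289 m
LSR: p² = d² − 2 + 2cos(α−β) + 2d(sin α + sin β) = 18.547835; p = √p² = 4.306720; φ = atan2(−cos α − cos β, d + sin α + sin β) − atan2(−2, p) = 0.421026 rad; t = (φ − α) mod 2π = 5.299830 rad, q = (φ − β) mod 2π = 5.032794 rad → L = 5.38·(5.299830 + 4.306720 + 5.032794) = 5.38·14.639344 = 78.759670 m
RSL: p² = d² − 2 + 2cos(α−β) − 2d(sin α + sin β) = -3.378339 < 0 → infeasible
RLR: c = (6 − d² + 2cos(α−β) + 2d(sin α − sin β))/8 = 0.028128; p = 2π − arccos c = 4.740521 rad; φ = atan2(cos α − cos β, d − sin α + sin β) = 0.095577 rad; t = (α − φ + p/2) mod 2π = 3.679064 rad, q = (α − β − t + p) mod 2π = 0.794421 rad → L = 5.38·(3.679064 + 4.740521 + 0.794421) = 5.38·9.214006 = 49.571350 m
LRL: c = (6 − d² + 2cos(α−β) − 2d(sin α − sin β))/8 = 0.040243; p = 2π − arccos c = 4.752643 rad; φ = atan2(cos β − cos α, d + sin α − sin β) = -0.096180 rad; t = (φ − α + p/2) mod 2π = 0.875759 rad, q = (β − α − t + p) mod 2π = 4.143919 rad → L = 5.38·(0.875759 + 4.752643 + 4.143919) = 5.38·9.772320 = 52.575084 m
Shortest: RSR with L = 47.368289 m ≈ 47.3683 m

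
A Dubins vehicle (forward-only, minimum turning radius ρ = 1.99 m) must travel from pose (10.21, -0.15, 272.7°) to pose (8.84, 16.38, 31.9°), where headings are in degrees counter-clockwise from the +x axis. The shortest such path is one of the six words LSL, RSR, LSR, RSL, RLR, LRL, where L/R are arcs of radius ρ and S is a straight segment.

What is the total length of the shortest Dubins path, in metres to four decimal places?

23.3908 m

Let ψ = atan2(Δy, Δx) = atan2(16.53, -1.37) = 94.7378° be the start→goal bearing.
Normalize: d = |goal − start| / ρ = 16.586675/1.99 = 8.335013, α = (θ_start − ψ) mod 360° = 177.9622° = 3.106026 rad, β = (θ_goal − ψ) mod 360° = 297.1622° = 5.186458 rad.
Common terms: sin α = 0.035559, cos α = -0.999368, sin β = -0.889718, cos β = 0.456511, cos(α−β) = -0.487860, d² = 69.472438. Work in radians in the unit-radius frame; every candidate has L = ρ·(t + p + q).
LSL: p² = 2 + d² − 2cos(α−β) + 2d(sin α − sin β) = 87.872551; p = √p² = 9.374036; φ = atan2(cos β − cos α, d + sin α − sin β) = 0.155941 rad; t = (φ − α) mod 2π = 3.333100 rad, q = (β − φ) mod 2π = 5.030517 rad → L = 1.99·(3.333100 + 9.374036 + 5.030517) = 1.99·17.737654 = 35.297931 m
RSR: p² = 2 + d² − 2cos(α−β) + 2d(sin β − sin α) = 57.023763; p = √p² = 7.551408; φ = atan2(cos α − cos β, d − sin α + sin β) = -0.194010 rad; t = (α − φ) mod 2π = 3.300036 rad, q = (φ − β) mod 2π = 0.902717 rad → L = 1.99·(3.300036 + 7.551408 + 0.902717) = 1.99·11.754161 = 23.390780 m
LSR: p² = d² − 2 + 2cos(α−β) + 2d(sin α + sin β) = 52.257871; p = √p² = 7.228961; φ = atan2(−cos α − cos β, d + sin α + sin β) − atan2(−2, p) = 0.342353 rad; t = (φ − α) mod 2π = 3.519512 rad, q = (φ − β) mod 2π = 1.439080 rad → L = 1.99·(3.519512 + 7.228961 + 1.439080) = 1.99·12.187552 = 24.253229 m
RSL: p² = d² − 2 + 2cos(α−β) − 2d(sin α + sin β) = 80.735565; p = √p² = 8.985297; φ = atan2(cos α + cos β, d − sin α − sin β) − atan2(2, p) = -0.278023 rad; t = (α − φ) mod 2π = 3.384048 rad, q = (β − φ) mod 2π = 5.464481 rad → L = 1.99·(3.384048 + 8.985297 + 5.464481) = 1.99·17.833827 = 35.489315 m
RLR: c = (6 − d² + 2cos(α−β) + 2d(sin α − sin β))/8 = -6.127970, |c| > 1 → infeasible
LRL: c = (6 − d² + 2cos(α−β) − 2d(sin α − sin β))/8 = -9.984069, |c| > 1 → infeasible
Shortest: RSR with L = 23.390780 m ≈ 23.3908 m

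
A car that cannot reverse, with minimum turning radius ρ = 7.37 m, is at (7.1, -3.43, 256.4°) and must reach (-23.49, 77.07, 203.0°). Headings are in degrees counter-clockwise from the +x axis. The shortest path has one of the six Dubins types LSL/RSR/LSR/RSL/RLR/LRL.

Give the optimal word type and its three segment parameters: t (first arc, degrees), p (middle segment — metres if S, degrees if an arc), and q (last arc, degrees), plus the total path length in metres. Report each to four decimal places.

Let ψ = atan2(Δy, Δx) = atan2(80.50, -30.59) = 110.8068° be the start→goal bearing.
Normalize: d = |goal − start| / ρ = 86.116190/7.37 = 11.684693, α = (θ_start − ψ) mod 360° = 145.5932° = 2.541081 rad, β = (θ_goal − ψ) mod 360° = 92.1932° = 1.609075 rad.
Common terms: sin α = 0.565065, cos α = -0.825047, sin β = 0.999267, cos β = -0.038269, cos(α−β) = 0.596225, d² = 136.532057. Work in radians in the unit-radius frame; every candidate has L = ρ·(t + p + q).
LSL: p² = 2 + d² − 2cos(α−β) + 2d(sin α − sin β) = 127.192558; p = √p² = 11.277968; φ = atan2(cos β − cos α, d + sin α − sin β) = 0.069819 rad; t = (φ − α) mod 2π = 3.811923 rad, q = (β − φ) mod 2π = 1.539256 rad → L = 7.37·(3.811923 + 11.277968 + 1.539256) = 7.37·16.629147 = 122.556815 m
RSR: p² = 2 + d² − 2cos(α−β) + 2d(sin β − sin α) = 147.486657; p = √p² = 12.144408; φ = atan2(cos α − cos β, d − sin α + sin β) = -0.064831 rad; t = (α − φ) mod 2π = 2.605911 rad, q = (φ − β) mod 2π = 4.609280 rad → L = 7.37·(2.605911 + 12.144408 + 4.609280) = 7.37·19.359600 = 142.680249 m
LSR: p² = d² − 2 + 2cos(α−β) + 2d(sin α + sin β) = 172.281992; p = √p² = 13.125623; φ = atan2(−cos α − cos β, d + sin α + sin β) − atan2(−2, p) = 0.216279 rad; t = (φ − α) mod 2π = 3.958384 rad, q = (φ − β) mod 2π = 4.890390 rad → L = 7.37·(3.958384 + 13.125623 + 4.890390) = 7.37·21.974397 = 161.951305 m
RSL: p² = d² − 2 + 2cos(α−β) − 2d(sin α + sin β) = 99.167022; p = √p² = 9.958264; φ = atan2(cos α + cos β, d − sin α − sin β) − atan2(2, p) = -0.283300 rad; t = (α − φ) mod 2π = 2.824381 rad, q = (β − φ) mod 2π = 1.892375 rad → L = 7.37·(2.824381 + 9.958264 + 1.892375) = 7.37·14.675020 = 108.154900 m
RLR: c = (6 − d² + 2cos(α−β) + 2d(sin α − sin β))/8 = -17.435832, |c| > 1 → infeasible
LRL: c = (6 − d² + 2cos(α−β) − 2d(sin α − sin β))/8 = -14.899070, |c| > 1 → infeasible
Shortest: RSL with L = 108.154900 m ≈ 108.1549 m
Convert RSL to answer units (arcs ×180/π): t = 2.824381·180/π = 161.8251°, p = ρ·p = 7.37·9.958264 = 73.3924 m, q = 1.892375·180/π = 108.4251°, L = 108.1549 m.

RSL: t = 161.8251°, p = 73.3924 m, q = 108.4251°, L = 108.1549 m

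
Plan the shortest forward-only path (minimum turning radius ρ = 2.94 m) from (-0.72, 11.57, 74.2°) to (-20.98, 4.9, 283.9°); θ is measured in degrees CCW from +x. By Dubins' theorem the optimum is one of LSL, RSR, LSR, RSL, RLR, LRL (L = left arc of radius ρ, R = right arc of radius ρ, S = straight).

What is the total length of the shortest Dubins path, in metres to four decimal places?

26.8304 m

Let ψ = atan2(Δy, Δx) = atan2(-6.67, -20.26) = -161.7774° be the start→goal bearing.
Normalize: d = |goal − start| / ρ = 21.329709/2.94 = 7.255003, α = (θ_start − ψ) mod 360° = 235.9774° = 4.118583 rad, β = (θ_goal − ψ) mod 360° = 85.6774° = 1.495353 rad.
Common terms: sin α = -0.828817, cos α = -0.559520, sin β = 0.997155, cos β = 0.075372, cos(α−β) = -0.868632, d² = 52.635071. Work in radians in the unit-radius frame; every candidate has L = ρ·(t + p + q).
LSL: p² = 2 + d² − 2cos(α−β) + 2d(sin α − sin β) = 29.877460; p = √p² = 5.466028; φ = atan2(cos β − cos α, d + sin α − sin β) = 0.116415 rad; t = (φ − α) mod 2π = 2.281018 rad, q = (β − φ) mod 2π = 1.378938 rad → L = 2.94·(2.281018 + 5.466028 + 1.378938) = 2.94·9.125983 = 26.830391 m
RSR: p² = 2 + d² − 2cos(α−β) + 2d(sin β − sin α) = 82.867208; p = √p² = 9.103143; φ = atan2(cos α − cos β, d − sin α + sin β) = -0.069801 rad; t = (α − φ) mod 2π = 4.188384 rad, q = (φ − β) mod 2π = 4.718031 rad → L = 2.94·(4.188384 + 9.103143 + 4.718031) = 2.94·18.009558 = 52.948100 m
LSR: p² = d² − 2 + 2cos(α−β) + 2d(sin α + sin β) = 51.340400; p = √p² = 7.165222; φ = atan2(−cos α − cos β, d + sin α + sin β) − atan2(−2, p) = 0.337326 rad; t = (φ − α) mod 2π = 2.501928 rad, q = (φ − β) mod 2π = 5.125158 rad → L = 2.94·(2.501928 + 7.165222 + 5.125158) = 2.94·14.792307 = 43.489384 m
RSL: p² = d² − 2 + 2cos(α−β) − 2d(sin α + sin β) = 46.455216; p = √p² = 6.815806; φ = atan2(cos α + cos β, d − sin α − sin β) − atan2(2, p) = -0.353636 rad; t = (α − φ) mod 2π = 4.472219 rad, q = (β − φ) mod 2π = 1.848989 rad → L = 2.94·(4.472219 + 6.815806 + 1.848989) = 2.94·13.137014 = 38.622820 m
RLR: c = (6 − d² + 2cos(α−β) + 2d(sin α − sin β))/8 = -9.358401, |c| > 1 → infeasible
LRL: c = (6 − d² + 2cos(α−β) − 2d(sin α − sin β))/8 = -2.734683, |c| > 1 → infeasible
Shortest: LSL with L = 26.830391 m ≈ 26.8304 m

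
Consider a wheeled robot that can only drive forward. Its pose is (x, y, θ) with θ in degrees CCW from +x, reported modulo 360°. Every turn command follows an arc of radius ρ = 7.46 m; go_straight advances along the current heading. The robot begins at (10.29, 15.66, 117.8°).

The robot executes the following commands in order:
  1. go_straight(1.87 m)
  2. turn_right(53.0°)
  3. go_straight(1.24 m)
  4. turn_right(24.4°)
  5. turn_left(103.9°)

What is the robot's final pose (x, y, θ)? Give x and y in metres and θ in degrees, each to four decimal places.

(11.2281, 39.3357, 144.3000°)

set_pose: (x, y, θ) = (10.2900, 15.6600, 117.8000°), ρ = 7.46
go_straight(1.87): x += 1.87·cos θ, y += 1.87·sin θ → (9.4179, 17.3142, 117.8000°)
turn_right(53.0°): centre at ρ to the right, rotate −53.0° → (9.2668, 23.9697, 64.8000°)
go_straight(1.24): x += 1.24·cos θ, y += 1.24·sin θ → (9.7948, 25.0917, 64.8000°)
turn_right(24.4°): centre at ρ to the right, rotate −24.4° → (11.7098, 27.5965, 40.4000°)
turn_left(103.9°): centre at ρ to the left, rotate +103.9° → (11.2281, 39.3357, 144.3000°)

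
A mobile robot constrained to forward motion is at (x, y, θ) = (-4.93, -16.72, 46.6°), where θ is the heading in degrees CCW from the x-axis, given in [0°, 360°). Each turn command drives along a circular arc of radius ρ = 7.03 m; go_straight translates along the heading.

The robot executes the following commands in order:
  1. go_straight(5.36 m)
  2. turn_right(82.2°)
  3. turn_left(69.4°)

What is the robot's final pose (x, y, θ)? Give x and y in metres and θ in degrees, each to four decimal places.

set_pose: (x, y, θ) = (-4.9300, -16.7200, 46.6000°), ρ = 7.03
go_straight(5.36): x += 5.36·cos θ, y += 5.36·sin θ → (-1.2472, -12.8256, 46.6000°)
turn_right(82.2°): centre at ρ to the right, rotate −82.2° → (7.9529, -11.9397, -35.6000° ≡ 324.4000°)
turn_left(69.4°): centre at ρ to the left, rotate +69.4° → (15.9560, -12.0654, 393.8000° ≡ 33.8000°)

(15.9560, -12.0654, 33.8000°)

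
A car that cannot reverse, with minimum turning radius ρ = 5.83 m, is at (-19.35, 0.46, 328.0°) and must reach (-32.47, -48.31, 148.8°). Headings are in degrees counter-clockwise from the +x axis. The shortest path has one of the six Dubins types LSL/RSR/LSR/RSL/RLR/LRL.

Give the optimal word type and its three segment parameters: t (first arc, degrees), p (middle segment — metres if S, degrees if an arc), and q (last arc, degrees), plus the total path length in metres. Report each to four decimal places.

Let ψ = atan2(Δy, Δx) = atan2(-48.77, -13.12) = -105.0571° be the start→goal bearing.
Normalize: d = |goal − start| / ρ = 50.503934/5.83 = 8.662767, α = (θ_start − ψ) mod 360° = 73.0571° = 1.275087 rad, β = (θ_goal − ψ) mod 360° = 253.8571° = 4.430642 rad.
Common terms: sin α = 0.956596, cos α = 0.291418, sin β = -0.960571, cos β = -0.278034, cos(α−β) = -0.999903, d² = 75.043538. Work in radians in the unit-radius frame; every candidate has L = ρ·(t + p + q).
LSL: p² = 2 + d² − 2cos(α−β) + 2d(sin α − sin β) = 112.259286; p = √p² = 10.595248; φ = atan2(cos β − cos α, d + sin α − sin β) = -0.053772 rad; t = (φ − α) mod 2π = 4.954326 rad, q = (β − φ) mod 2π = 4.484414 rad → L = 5.83·(4.954326 + 10.595248 + 4.484414) = 5.83·20.033989 = 116.798155 m
RSR: p² = 2 + d² − 2cos(α−β) + 2d(sin β − sin α) = 45.827399; p = √p² = 6.769594; φ = atan2(cos α − cos β, d − sin α + sin β) = 0.084219 rad; t = (α − φ) mod 2π = 1.190869 rad, q = (φ − β) mod 2π = 1.936761 rad → L = 5.83·(1.190869 + 6.769594 + 1.936761) = 5.83·9.897224 = 57.700814 m
LSR: p² = d² − 2 + 2cos(α−β) + 2d(sin α + sin β) = 70.974853; p = √p² = 8.424657; φ = atan2(−cos α − cos β, d + sin α + sin β) − atan2(−2, p) = 0.231538 rad; t = (φ − α) mod 2π = 5.239636 rad, q = (φ − β) mod 2π = 2.084081 rad → L = 5.83·(5.239636 + 8.424657 + 2.084081) = 5.83·15.748374 = 91.813021 m
RSL: p² = d² − 2 + 2cos(α−β) − 2d(sin α + sin β) = 71.112612; p = √p² = 8.432829; φ = atan2(cos α + cos β, d − sin α − sin β) − atan2(2, p) = -0.231321 rad; t = (α − φ) mod 2π = 1.506409 rad, q = (β − φ) mod 2π = 4.661964 rad → L = 5.83·(1.506409 + 8.432829 + 4.661964) = 5.83·14.601202 = 85.125007 m
RLR: c = (6 − d² + 2cos(α−β) + 2d(sin α − sin β))/8 = -4.728425, |c| > 1 → infeasible
LRL: c = (6 − d² + 2cos(α−β) − 2d(sin α − sin β))/8 = -13.032411, |c| > 1 → infeasible
Shortest: RSR with L = 57.700814 m ≈ 57.7008 m
Convert RSR to answer units (arcs ×180/π): t = 1.190869·180/π = 68.2317°, p = ρ·p = 5.83·6.769594 = 39.4667 m, q = 1.936761·180/π = 110.9683°, L = 57.7008 m.

RSR: t = 68.2317°, p = 39.4667 m, q = 110.9683°, L = 57.7008 m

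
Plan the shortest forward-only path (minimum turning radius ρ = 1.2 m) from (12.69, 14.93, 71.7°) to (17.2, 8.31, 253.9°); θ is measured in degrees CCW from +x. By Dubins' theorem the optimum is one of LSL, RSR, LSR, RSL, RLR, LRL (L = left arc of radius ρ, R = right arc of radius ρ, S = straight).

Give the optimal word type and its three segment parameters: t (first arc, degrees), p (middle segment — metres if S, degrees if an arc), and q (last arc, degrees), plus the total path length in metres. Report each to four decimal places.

Let ψ = atan2(Δy, Δx) = atan2(-6.62, 4.51) = -55.7346° be the start→goal bearing.
Normalize: d = |goal − start| / ρ = 8.010275/1.2 = 6.675229, α = (θ_start − ψ) mod 360° = 127.4346° = 2.224154 rad, β = (θ_goal − ψ) mod 360° = 309.6346° = 5.404143 rad.
Common terms: sin α = 0.794048, cos α = -0.607856, sin β = -0.770128, cos β = 0.637889, cos(α−β) = -0.999263, d² = 44.558681. Work in radians in the unit-radius frame; every candidate has L = ρ·(t + p + q).
LSL: p² = 2 + d² − 2cos(α−β) + 2d(sin α − sin β) = 69.439666; p = √p² = 8.333047; φ = atan2(cos β − cos α, d + sin α − sin β) = 0.150057 rad; t = (φ − α) mod 2π = 4.209089 rad, q = (β − φ) mod 2π = 5.254086 rad → L = 1.2·(4.209089 + 8.333047 + 5.254086) = 1.2·17.796222 = 21.355466 m
RSR: p² = 2 + d² − 2cos(α−β) + 2d(sin β − sin α) = 27.674746; p = √p² = 5.260679; φ = atan2(cos α − cos β, d − sin α + sin β) = -0.239074 rad; t = (α − φ) mod 2π = 2.463228 rad, q = (φ − β) mod 2π = 0.639968 rad → L = 1.2·(2.463228 + 5.260679 + 0.639968) = 1.2·8.363875 = 10.036650 m
LSR: p² = d² − 2 + 2cos(α−β) + 2d(sin α + sin β) = 40.879491; p = √p² = 6.393707; φ = atan2(−cos α − cos β, d + sin α + sin β) − atan2(−2, p) = 0.298682 rad; t = (φ − α) mod 2π = 4.357714 rad, q = (φ − β) mod 2π = 1.177724 rad → L = 1.2·(4.357714 + 6.393707 + 1.177724) = 1.2·11.929144 = 14.314973 m
RSL: p² = d² − 2 + 2cos(α−β) − 2d(sin α + sin β) = 40.240818; p = √p² = 6.343565; φ = atan2(cos α + cos β, d − sin α − sin β) − atan2(2, p) = -0.300900 rad; t = (α − φ) mod 2π = 2.525054 rad, q = (β − φ) mod 2π = 5.705044 rad → L = 1.2·(2.525054 + 6.343565 + 5.705044) = 1.2·14.573663 = 17.488395 m
RLR: c = (6 − d² + 2cos(α−β) + 2d(sin α − sin β))/8 = -2.459343, |c| > 1 → infeasible
LRL: c = (6 − d² + 2cos(α−β) − 2d(sin α − sin β))/8 = -7.679958, |c| > 1 → infeasible
Shortest: RSR with L = 10.036650 m ≈ 10.0366 m
Convert RSR to answer units (arcs ×180/π): t = 2.463228·180/π = 141.1325°, p = ρ·p = 1.2·5.260679 = 6.3128 m, q = 0.639968·180/π = 36.6675°, L = 10.0366 m.

RSR: t = 141.1325°, p = 6.3128 m, q = 36.6675°, L = 10.0366 m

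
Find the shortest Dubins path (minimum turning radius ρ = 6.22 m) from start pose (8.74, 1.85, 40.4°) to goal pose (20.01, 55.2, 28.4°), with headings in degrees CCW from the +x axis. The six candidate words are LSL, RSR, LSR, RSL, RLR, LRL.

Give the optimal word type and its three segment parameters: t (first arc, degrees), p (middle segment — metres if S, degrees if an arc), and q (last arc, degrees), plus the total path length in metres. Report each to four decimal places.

LSR: t = 42.0590°, p = 45.1650 m, q = 54.0590°, L = 55.5995 m

Let ψ = atan2(Δy, Δx) = atan2(53.35, 11.27) = 78.0718° be the start→goal bearing.
Normalize: d = |goal − start| / ρ = 54.527382/6.22 = 8.766460, α = (θ_start − ψ) mod 360° = 322.3282° = 5.625688 rad, β = (θ_goal − ψ) mod 360° = 310.3282° = 5.416248 rad.
Common terms: sin α = -0.611138, cos α = 0.791524, sin β = -0.762350, cos β = 0.647165, cos(α−β) = 0.978148, d² = 76.850824. Work in radians in the unit-radius frame; every candidate has L = ρ·(t + p + q).
LSL: p² = 2 + d² − 2cos(α−β) + 2d(sin α − sin β) = 79.545721; p = √p² = 8.918841; φ = atan2(cos β − cos α, d + sin α − sin β) = -0.016187 rad; t = (φ − α) mod 2π = 0.641311 rad, q = (β − φ) mod 2π = 5.432435 rad → L = 6.22·(0.641311 + 8.918841 + 5.432435) = 6.22·14.992587 = 93.253889 m
RSR: p² = 2 + d² − 2cos(α−β) + 2d(sin β − sin α) = 74.243336; p = √p² = 8.616457; φ = atan2(cos α − cos β, d − sin α + sin β) = 0.016755 rad; t = (α − φ) mod 2π = 5.608933 rad, q = (φ − β) mod 2π = 0.883692 rad → L = 6.22·(5.608933 + 8.616457 + 0.883692) = 6.22·15.109082 = 93.978491 m
LSR: p² = d² − 2 + 2cos(α−β) + 2d(sin α + sin β) = 52.725857; p = √p² = 7.261257; φ = atan2(−cos α − cos β, d + sin α + sin β) − atan2(−2, p) = 0.076570 rad; t = (φ − α) mod 2π = 0.734068 rad, q = (φ − β) mod 2π = 0.943507 rad → L = 6.22·(0.734068 + 7.261257 + 0.943507) = 6.22·8.938832 = 55.599534 m
RSL: p² = d² − 2 + 2cos(α−β) − 2d(sin α + sin β) = 100.888380; p = √p² = 10.044321; φ = atan2(cos α + cos β, d − sin α − sin β) − atan2(2, p) = -0.055604 rad; t = (α − φ) mod 2π = 5.681292 rad, q = (β − φ) mod 2π = 5.471853 rad → L = 6.22·(5.681292 + 10.044321 + 5.471853) = 6.22·21.197465 = 131.848235 m
RLR: c = (6 − d² + 2cos(α−β) + 2d(sin α − sin β))/8 = -8.280417, |c| > 1 → infeasible
LRL: c = (6 − d² + 2cos(α−β) − 2d(sin α − sin β))/8 = -8.943215, |c| > 1 → infeasible
Shortest: LSR with L = 55.599534 m ≈ 55.5995 m
Convert LSR to answer units (arcs ×180/π): t = 0.734068·180/π = 42.0590°, p = ρ·p = 6.22·7.261257 = 45.1650 m, q = 0.943507·180/π = 54.0590°, L = 55.5995 m.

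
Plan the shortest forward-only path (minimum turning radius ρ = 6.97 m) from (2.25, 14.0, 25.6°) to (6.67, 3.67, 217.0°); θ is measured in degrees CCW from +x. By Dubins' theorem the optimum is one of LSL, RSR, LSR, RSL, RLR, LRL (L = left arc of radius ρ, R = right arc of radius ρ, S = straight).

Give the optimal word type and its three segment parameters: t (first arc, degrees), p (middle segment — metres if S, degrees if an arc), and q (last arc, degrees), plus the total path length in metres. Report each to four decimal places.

Let ψ = atan2(Δy, Δx) = atan2(-10.33, 4.42) = -66.8349° be the start→goal bearing.
Normalize: d = |goal − start| / ρ = 11.235893/6.97 = 1.612036, α = (θ_start − ψ) mod 360° = 92.4349° = 1.613293 rad, β = (θ_goal − ψ) mod 360° = 283.8349° = 4.953853 rad.
Common terms: sin α = 0.999097, cos α = -0.042484, sin β = -0.970989, cos β = 0.239125, cos(α−β) = -0.980271, d² = 2.598661. Work in radians in the unit-radius frame; every candidate has L = ρ·(t + p + q).
LSL: p² = 2 + d² − 2cos(α−β) + 2d(sin α − sin β) = 12.910904; p = √p² = 3.593175; φ = atan2(cos β − cos α, d + sin α − sin β) = 0.078454 rad; t = (φ − α) mod 2π = 4.748346 rad, q = (β − φ) mod 2π = 4.875400 rad → L = 6.97·(4.748346 + 3.593175 + 4.875400) = 6.97·13.216920 = 92.121933 m
RSR: p² = 2 + d² − 2cos(α−β) + 2d(sin β − sin α) = 0.207503; p = √p² = 0.455525; φ = atan2(cos α − cos β, d − sin α + sin β) = -2.475133 rad; t = (α − φ) mod 2π = 4.088426 rad, q = (φ − β) mod 2π = 5.137384 rad → L = 6.97·(4.088426 + 0.455525 + 5.137384) = 6.97·9.681335 = 67.478908 m
LSR: p² = d² − 2 + 2cos(α−β) + 2d(sin α + sin β) = -1.271258 < 0 → infeasible
RSL: p² = d² − 2 + 2cos(α−β) − 2d(sin α + sin β) = -1.452504 < 0 → infeasible
RLR: c = (6 − d² + 2cos(α−β) + 2d(sin α − sin β))/8 = 0.974062; p = 2π − arccos c = 6.054928 rad; φ = atan2(cos α − cos β, d − sin α + sin β) = -2.475133 rad; t = (α − φ + p/2) mod 2π = 0.832705 rad, q = (α − β − t + p) mod 2π = 1.881663 rad → L = 6.97·(0.832705 + 6.054928 + 1.881663) = 6.97·8.769295 = 61.121986 m
LRL: c = (6 − d² + 2cos(α−β) − 2d(sin α − sin β))/8 = -0.613863; p = 2π − arccos c = 4.051444 rad; φ = atan2(cos β − cos α, d + sin α − sin β) = 0.078454 rad; t = (φ − α + p/2) mod 2π = 0.490883 rad, q = (β − α − t + p) mod 2π = 0.617936 rad → L = 6.97·(0.490883 + 4.051444 + 0.617936) = 6.97·5.160263 = 35.967034 m
Shortest: LRL with L = 35.967034 m ≈ 35.9670 m
Convert LRL to answer units (arcs ×180/π): t = 0.490883·180/π = 28.1255°, p = 4.051444·180/π = 232.1306°, q = 0.617936·180/π = 35.4051°, L = 35.9670 m.

LRL: t = 28.1255°, p = 232.1306°, q = 35.4051°, L = 35.9670 m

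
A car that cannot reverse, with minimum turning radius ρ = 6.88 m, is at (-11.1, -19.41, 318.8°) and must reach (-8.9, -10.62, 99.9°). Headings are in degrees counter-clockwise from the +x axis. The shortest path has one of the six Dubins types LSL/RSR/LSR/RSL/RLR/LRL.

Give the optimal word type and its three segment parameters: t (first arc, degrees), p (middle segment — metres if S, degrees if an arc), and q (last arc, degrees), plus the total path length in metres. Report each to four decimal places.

RLR: t = 42.9994°, p = 264.9498°, q = 80.8504°, L = 46.6865 m

Let ψ = atan2(Δy, Δx) = atan2(8.79, 2.20) = 75.9484° be the start→goal bearing.
Normalize: d = |goal − start| / ρ = 9.061131/6.88 = 1.317025, α = (θ_start − ψ) mod 360° = 242.8516° = 4.238560 rad, β = (θ_goal − ψ) mod 360° = 23.9516° = 0.418034 rad.
Common terms: sin α = -0.889828, cos α = -0.456297, sin β = 0.405964, cos β = 0.913889, cos(α−β) = -0.778243, d² = 1.734555. Work in radians in the unit-radius frame; every candidate has L = ρ·(t + p + q).
LSL: p² = 2 + d² − 2cos(α−β) + 2d(sin α − sin β) = 1.877860; p = √p² = 1.370350; φ = atan2(cos β − cos α, d + sin α − sin β) = 1.555301 rad; t = (φ − α) mod 2π = 3.599927 rad, q = (β − φ) mod 2π = 5.145918 rad → L = 6.88·(3.599927 + 1.370350 + 5.145918) = 6.88·10.116195 = 69.599424 m
RSR: p² = 2 + d² − 2cos(α−β) + 2d(sin β − sin α) = 8.704221; p = √p² = 2.950292; φ = atan2(cos α − cos β, d − sin α + sin β) = -0.482984 rad; t = (α − φ) mod 2π = 4.721544 rad, q = (φ − β) mod 2π = 5.382167 rad → L = 6.88·(4.721544 + 2.950292 + 5.382167) = 6.88·13.054003 = 89.811539 m
LSR: p² = d² − 2 + 2cos(α−β) + 2d(sin α + sin β) = -3.096451 < 0 → infeasible
RSL: p² = d² − 2 + 2cos(α−β) − 2d(sin α + sin β) = -0.547412 < 0 → infeasible
RLR: c = (6 − d² + 2cos(α−β) + 2d(sin α − sin β))/8 = -0.088028; p = 2π − arccos c = 4.624247 rad; φ = atan2(cos α − cos β, d − sin α + sin β) = -0.482984 rad; t = (α − φ + p/2) mod 2π = 0.750482 rad, q = (α − β − t + p) mod 2π = 1.411106 rad → L = 6.88·(0.750482 + 4.624247 + 1.411106) = 6.88·6.785835 = 46.686544 m
LRL: c = (6 − d² + 2cos(α−β) − 2d(sin α − sin β))/8 = 0.765267; p = 2π − arccos c = 5.583846 rad; φ = atan2(cos β − cos α, d + sin α − sin β) = 1.555301 rad; t = (φ − α + p/2) mod 2π = 0.108664 rad, q = (β − α − t + p) mod 2π = 1.654656 rad → L = 6.88·(0.108664 + 5.583846 + 1.654656) = 6.88·7.347166 = 50.548500 m
Shortest: RLR with L = 46.686544 m ≈ 46.6865 m
Convert RLR to answer units (arcs ×180/π): t = 0.750482·180/π = 42.9994°, p = 4.624247·180/π = 264.9498°, q = 1.411106·180/π = 80.8504°, L = 46.6865 m.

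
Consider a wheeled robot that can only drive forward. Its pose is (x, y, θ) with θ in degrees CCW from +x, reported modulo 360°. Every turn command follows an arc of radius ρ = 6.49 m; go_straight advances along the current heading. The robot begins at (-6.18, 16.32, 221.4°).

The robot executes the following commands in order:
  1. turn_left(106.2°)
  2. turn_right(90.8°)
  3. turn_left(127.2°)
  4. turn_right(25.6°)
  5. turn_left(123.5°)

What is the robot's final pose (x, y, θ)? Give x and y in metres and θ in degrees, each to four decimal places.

(14.0523, -6.1566, 101.9000°)

set_pose: (x, y, θ) = (-6.1800, 16.3200, 221.4000°), ρ = 6.49
turn_left(106.2°): centre at ρ to the left, rotate +106.2° → (-5.3656, 5.9721, 327.6000°)
turn_right(90.8°): centre at ρ to the right, rotate −90.8° → (-3.4125, -3.0613, 236.8000°)
turn_left(127.2°): centre at ρ to the left, rotate +127.2° → (2.4708, -13.0892, 364.0000° ≡ 4.0000°)
turn_right(25.6°): centre at ρ to the right, rotate −25.6° → (5.3127, -13.5291, -21.6000° ≡ 338.4000°)
turn_left(123.5°): centre at ρ to the left, rotate +123.5° → (14.0523, -6.1566, 461.9000° ≡ 101.9000°)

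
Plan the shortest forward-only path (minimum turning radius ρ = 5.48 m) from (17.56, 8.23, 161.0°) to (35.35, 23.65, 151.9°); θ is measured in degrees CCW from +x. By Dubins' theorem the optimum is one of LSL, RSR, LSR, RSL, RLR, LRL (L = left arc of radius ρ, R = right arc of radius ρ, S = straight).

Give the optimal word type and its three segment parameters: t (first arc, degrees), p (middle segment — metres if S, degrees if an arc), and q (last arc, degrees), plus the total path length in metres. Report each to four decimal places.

Let ψ = atan2(Δy, Δx) = atan2(15.42, 17.79) = 40.9181° be the start→goal bearing.
Normalize: d = |goal − start| / ρ = 23.542738/5.48 = 4.296120, α = (θ_start − ψ) mod 360° = 120.0819° = 2.095825 rad, β = (θ_goal − ψ) mod 360° = 110.9819° = 1.937000 rad.
Common terms: sin α = 0.865309, cos α = -0.501238, sin β = 0.933693, cos β = -0.358074, cos(α−β) = 0.987414, d² = 18.456647. Work in radians in the unit-radius frame; every candidate has L = ρ·(t + p + q).
LSL: p² = 2 + d² − 2cos(α−β) + 2d(sin α − sin β) = 17.894249; p = √p² = 4.230159; φ = atan2(cos β − cos α, d + sin α − sin β) = 0.033850 rad; t = (φ − α) mod 2π = 4.221210 rad, q = (β − φ) mod 2π = 1.903150 rad → L = 5.48·(4.221210 + 4.230159 + 1.903150) = 5.48·10.354520 = 56.742768 m
RSR: p² = 2 + d² − 2cos(α−β) + 2d(sin β − sin α) = 19.069390; p = √p² = 4.366851; φ = atan2(cos α − cos β, d − sin α + sin β) = -0.032790 rad; t = (α − φ) mod 2π = 2.128615 rad, q = (φ − β) mod 2π = 4.313395 rad → L = 5.48·(2.128615 + 4.366851 + 4.313395) = 5.48·10.808862 = 59.232561 m
LSR: p² = d² − 2 + 2cos(α−β) + 2d(sin α + sin β) = 33.888939; p = √p² = 5.821421; φ = atan2(−cos α − cos β, d + sin α + sin β) − atan2(−2, p) = 0.470985 rad; t = (φ − α) mod 2π = 4.658346 rad, q = (φ − β) mod 2π = 4.817170 rad → L = 5.48·(4.658346 + 5.821421 + 4.817170) = 5.48·15.296937 = 83.827213 m
RSL: p² = d² − 2 + 2cos(α−β) − 2d(sin α + sin β) = 2.974011; p = √p² = 1.724532; φ = atan2(cos α + cos β, d − sin α − sin β) − atan2(2, p) = -1.190652 rad; t = (α − φ) mod 2π = 3.286478 rad, q = (β − φ) mod 2π = 3.127653 rad → L = 5.48·(3.286478 + 1.724532 + 3.127653) = 5.48·8.138662 = 44.599869 m
RLR: c = (6 − d² + 2cos(α−β) + 2d(sin α − sin β))/8 = -1.383674, |c| > 1 → infeasible
LRL: c = (6 − d² + 2cos(α−β) − 2d(sin α − sin β))/8 = -1.236781, |c| > 1 → infeasible
Shortest: RSL with L = 44.599869 m ≈ 44.5999 m
Convert RSL to answer units (arcs ×180/π): t = 3.286478·180/π = 188.3013°, p = ρ·p = 5.48·1.724532 = 9.4504 m, q = 3.127653·180/π = 179.2013°, L = 44.5999 m.

RSL: t = 188.3013°, p = 9.4504 m, q = 179.2013°, L = 44.5999 m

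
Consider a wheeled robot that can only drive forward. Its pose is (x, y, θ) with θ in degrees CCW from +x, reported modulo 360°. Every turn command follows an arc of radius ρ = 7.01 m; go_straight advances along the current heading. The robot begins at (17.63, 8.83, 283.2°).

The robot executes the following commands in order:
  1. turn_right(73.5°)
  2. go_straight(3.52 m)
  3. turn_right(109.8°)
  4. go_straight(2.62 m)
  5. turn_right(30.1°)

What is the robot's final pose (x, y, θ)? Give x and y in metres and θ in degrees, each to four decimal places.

set_pose: (x, y, θ) = (17.6300, 8.8300, 283.2000°), ρ = 7.01
turn_right(73.5°): centre at ρ to the right, rotate −73.5° → (14.2784, 1.1402, 209.7000°)
go_straight(3.52): x += 3.52·cos θ, y += 3.52·sin θ → (11.2208, -0.6039, 209.7000°)
turn_right(109.8°): centre at ρ to the right, rotate −109.8° → (0.8420, 4.2800, 99.9000°)
go_straight(2.62): x += 2.62·cos θ, y += 2.62·sin θ → (0.3916, 6.8610, 99.9000°)
turn_right(30.1°): centre at ρ to the right, rotate −30.1° → (0.7183, 10.4868, 69.8000°)

(0.7183, 10.4868, 69.8000°)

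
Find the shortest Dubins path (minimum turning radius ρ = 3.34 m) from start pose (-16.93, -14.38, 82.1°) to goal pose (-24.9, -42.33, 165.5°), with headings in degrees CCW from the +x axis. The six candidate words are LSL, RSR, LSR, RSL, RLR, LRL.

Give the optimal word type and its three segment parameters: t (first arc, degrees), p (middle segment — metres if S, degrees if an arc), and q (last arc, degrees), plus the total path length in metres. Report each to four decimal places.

Let ψ = atan2(Δy, Δx) = atan2(-27.95, -7.97) = -105.9156° be the start→goal bearing.
Normalize: d = |goal − start| / ρ = 29.064126/3.34 = 8.701834, α = (θ_start − ψ) mod 360° = 188.0156° = 3.281491 rad, β = (θ_goal − ψ) mod 360° = 271.4156° = 4.737096 rad.
Common terms: sin α = -0.139443, cos α = -0.990230, sin β = -0.999695, cos β = 0.024705, cos(α−β) = 0.114937, d² = 75.721915. Work in radians in the unit-radius frame; every candidate has L = ρ·(t + p + q).
LSL: p² = 2 + d² − 2cos(α−β) + 2d(sin α − sin β) = 92.463580; p = √p² = 9.615798; φ = atan2(cos β − cos α, d + sin α − sin β) = 0.105746 rad; t = (φ − α) mod 2π = 3.107440 rad, q = (β − φ) mod 2π = 4.631350 rad → L = 3.34·(3.107440 + 9.615798 + 4.631350) = 3.34·17.354588 = 57.964325 m
RSR: p² = 2 + d² − 2cos(α−β) + 2d(sin β − sin α) = 62.520502; p = √p² = 7.906991; φ = atan2(cos α − cos β, d − sin α + sin β) = -0.128714 rad; t = (α − φ) mod 2π = 3.410206 rad, q = (φ − β) mod 2π = 1.417375 rad → L = 3.34·(3.410206 + 7.906991 + 1.417375) = 3.34·12.734571 = 42.533469 m
LSR: p² = d² − 2 + 2cos(α−β) + 2d(sin α + sin β) = 54.126616; p = √p² = 7.357079; φ = atan2(−cos α − cos β, d + sin α + sin β) − atan2(−2, p) = 0.392415 rad; t = (φ − α) mod 2π = 3.394109 rad, q = (φ − β) mod 2π = 1.938504 rad → L = 3.34·(3.394109 + 7.357079 + 1.938504) = 3.34·12.689693 = 42.383573 m
RSL: p² = d² − 2 + 2cos(α−β) − 2d(sin α + sin β) = 93.776964; p = √p² = 9.683851; φ = atan2(cos α + cos β, d − sin α − sin β) − atan2(2, p) = -0.301466 rad; t = (α − φ) mod 2π = 3.582957 rad, q = (β − φ) mod 2π = 5.038562 rad → L = 3.34·(3.582957 + 9.683851 + 5.038562) = 3.34·18.305370 = 61.139934 m
RLR: c = (6 − d² + 2cos(α−β) + 2d(sin α − sin β))/8 = -6.815063, |c| > 1 → infeasible
LRL: c = (6 − d² + 2cos(α−β) − 2d(sin α − sin β))/8 = -10.557947, |c| > 1 → infeasible
Shortest: LSR with L = 42.383573 m ≈ 42.3836 m
Convert LSR to answer units (arcs ×180/π): t = 3.394109·180/π = 194.4681°, p = ρ·p = 3.34·7.357079 = 24.5726 m, q = 1.938504·180/π = 111.0681°, L = 42.3836 m.

LSR: t = 194.4681°, p = 24.5726 m, q = 111.0681°, L = 42.3836 m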